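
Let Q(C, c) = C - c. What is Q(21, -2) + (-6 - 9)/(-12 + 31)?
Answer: 422/19 ≈ 22.211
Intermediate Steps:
Q(21, -2) + (-6 - 9)/(-12 + 31) = (21 - 1*(-2)) + (-6 - 9)/(-12 + 31) = (21 + 2) - 15/19 = 23 + (1/19)*(-15) = 23 - 15/19 = 422/19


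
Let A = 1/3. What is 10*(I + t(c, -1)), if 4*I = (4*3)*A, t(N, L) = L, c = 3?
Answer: 0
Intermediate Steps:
A = ⅓ ≈ 0.33333
I = 1 (I = ((4*3)*(⅓))/4 = (12*(⅓))/4 = (¼)*4 = 1)
10*(I + t(c, -1)) = 10*(1 - 1) = 10*0 = 0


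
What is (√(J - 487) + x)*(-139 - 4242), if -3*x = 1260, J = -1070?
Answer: 1840020 - 13143*I*√173 ≈ 1.84e+6 - 1.7287e+5*I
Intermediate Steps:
x = -420 (x = -⅓*1260 = -420)
(√(J - 487) + x)*(-139 - 4242) = (√(-1070 - 487) - 420)*(-139 - 4242) = (√(-1557) - 420)*(-4381) = (3*I*√173 - 420)*(-4381) = (-420 + 3*I*√173)*(-4381) = 1840020 - 13143*I*√173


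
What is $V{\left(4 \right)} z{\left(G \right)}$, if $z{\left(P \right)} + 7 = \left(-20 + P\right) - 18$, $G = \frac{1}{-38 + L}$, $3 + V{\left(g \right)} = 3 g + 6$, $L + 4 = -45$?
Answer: $- \frac{19580}{29} \approx -675.17$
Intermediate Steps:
$L = -49$ ($L = -4 - 45 = -49$)
$V{\left(g \right)} = 3 + 3 g$ ($V{\left(g \right)} = -3 + \left(3 g + 6\right) = -3 + \left(6 + 3 g\right) = 3 + 3 g$)
$G = - \frac{1}{87}$ ($G = \frac{1}{-38 - 49} = \frac{1}{-87} = - \frac{1}{87} \approx -0.011494$)
$z{\left(P \right)} = -45 + P$ ($z{\left(P \right)} = -7 + \left(\left(-20 + P\right) - 18\right) = -7 + \left(-38 + P\right) = -45 + P$)
$V{\left(4 \right)} z{\left(G \right)} = \left(3 + 3 \cdot 4\right) \left(-45 - \frac{1}{87}\right) = \left(3 + 12\right) \left(- \frac{3916}{87}\right) = 15 \left(- \frac{3916}{87}\right) = - \frac{19580}{29}$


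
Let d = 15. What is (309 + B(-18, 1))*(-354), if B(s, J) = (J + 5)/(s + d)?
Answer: -108678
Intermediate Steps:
B(s, J) = (5 + J)/(15 + s) (B(s, J) = (J + 5)/(s + 15) = (5 + J)/(15 + s))
(309 + B(-18, 1))*(-354) = (309 + (5 + 1)/(15 - 18))*(-354) = (309 + 6/(-3))*(-354) = (309 - ⅓*6)*(-354) = (309 - 2)*(-354) = 307*(-354) = -108678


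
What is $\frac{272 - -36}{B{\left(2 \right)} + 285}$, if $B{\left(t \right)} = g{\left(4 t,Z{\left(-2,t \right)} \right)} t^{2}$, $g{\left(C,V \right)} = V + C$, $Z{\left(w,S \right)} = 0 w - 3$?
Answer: $\frac{308}{305} \approx 1.0098$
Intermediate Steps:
$Z{\left(w,S \right)} = -3$ ($Z{\left(w,S \right)} = 0 - 3 = -3$)
$g{\left(C,V \right)} = C + V$
$B{\left(t \right)} = t^{2} \left(-3 + 4 t\right)$ ($B{\left(t \right)} = \left(4 t - 3\right) t^{2} = \left(-3 + 4 t\right) t^{2} = t^{2} \left(-3 + 4 t\right)$)
$\frac{272 - -36}{B{\left(2 \right)} + 285} = \frac{272 - -36}{2^{2} \left(-3 + 4 \cdot 2\right) + 285} = \frac{272 + \left(-153 + 189\right)}{4 \left(-3 + 8\right) + 285} = \frac{272 + 36}{4 \cdot 5 + 285} = \frac{308}{20 + 285} = \frac{308}{305}$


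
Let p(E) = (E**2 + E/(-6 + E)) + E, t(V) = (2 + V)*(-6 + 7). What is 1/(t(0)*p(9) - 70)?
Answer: 1/116 ≈ 0.0086207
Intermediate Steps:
t(V) = 2 + V (t(V) = (2 + V)*1 = 2 + V)
p(E) = E + E**2 + E/(-6 + E) (p(E) = (E**2 + E/(-6 + E)) + E = E + E**2 + E/(-6 + E))
1/(t(0)*p(9) - 70) = 1/((2 + 0)*(9*(-5 + 9**2 - 5*9)/(-6 + 9)) - 70) = 1/(2*(9*(-5 + 81 - 45)/3) - 70) = 1/(2*(9*(1/3)*31) - 70) = 1/(2*93 - 70) = 1/(186 - 70) = 1/116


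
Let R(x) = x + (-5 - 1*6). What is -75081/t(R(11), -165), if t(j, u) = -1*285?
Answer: 25027/95 ≈ 263.44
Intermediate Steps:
R(x) = -11 + x (R(x) = x + (-5 - 6) = x - 11 = -11 + x)
t(j, u) = -285
-75081/t(R(11), -165) = -75081/(-285) = -75081*(-1/285) = 25027/95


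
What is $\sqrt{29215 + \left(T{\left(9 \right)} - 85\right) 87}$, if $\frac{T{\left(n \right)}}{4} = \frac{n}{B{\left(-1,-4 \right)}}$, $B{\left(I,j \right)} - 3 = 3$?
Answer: $\sqrt{22342} \approx 149.47$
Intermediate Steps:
$B{\left(I,j \right)} = 6$ ($B{\left(I,j \right)} = 3 + 3 = 6$)
$T{\left(n \right)} = \frac{2 n}{3}$ ($T{\left(n \right)} = 4 \frac{n}{6} = \frac{2 n}{3}$)
$\sqrt{29215 + \left(T{\left(9 \right)} - 85\right) 87} = \sqrt{29215 + \left(\frac{2}{3} \cdot 9 - 85\right) 87} = \sqrt{29215 + \left(6 - 85\right) 87} = \sqrt{29215 - 6873} = \sqrt{22342}$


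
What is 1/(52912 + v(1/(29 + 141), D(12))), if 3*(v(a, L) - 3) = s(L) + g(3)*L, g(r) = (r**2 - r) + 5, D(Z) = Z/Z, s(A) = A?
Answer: 1/52919 ≈ 1.8897e-5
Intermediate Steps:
D(Z) = 1
g(r) = 5 + r**2 - r
v(a, L) = 3 + 4*L (v(a, L) = 3 + (L + (5 + 3**2 - 1*3)*L)/3 = 3 + (L + (5 + 9 - 3)*L)/3 = 3 + (L + 11*L)/3 = 3 + (12*L)/3 = 3 + 4*L)
1/(52912 + v(1/(29 + 141), D(12))) = 1/(52912 + (3 + 4*1)) = 1/(52912 + (3 + 4)) = 1/(52912 + 7) = 1/52919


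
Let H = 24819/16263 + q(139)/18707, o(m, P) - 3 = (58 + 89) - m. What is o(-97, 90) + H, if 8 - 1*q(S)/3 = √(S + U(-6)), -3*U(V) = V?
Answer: 1938717148/7800819 - 3*√141/18707 ≈ 248.53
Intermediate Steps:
U(V) = -V/3
q(S) = 24 - 3*√(2 + S) (q(S) = 24 - 3*√(S - ⅓*(-6)) = 24 - 3*√(S + 2) = 24 - 3*√(2 + S))
o(m, P) = 150 - m (o(m, P) = 3 + ((58 + 89) - m) = 3 + (147 - m) = 150 - m)
H = 11914855/7800819 - 3*√141/18707 (H = 24819/16263 + (24 - 3*√(2 + 139))/18707 = 24819*(1/16263) + (24 - 3*√141)*(1/18707) = 8273/5421 + (24/18707 - 3*√141/18707) = 11914855/7800819 - 3*√141/18707 ≈ 1.5255)
o(-97, 90) + H = (150 - 1*(-97)) + (11914855/7800819 - 3*√141/18707) = (150 + 97) + (11914855/7800819 - 3*√141/18707) = 247 + (11914855/7800819 - 3*√141/18707) = 1938717148/7800819 - 3*√141/18707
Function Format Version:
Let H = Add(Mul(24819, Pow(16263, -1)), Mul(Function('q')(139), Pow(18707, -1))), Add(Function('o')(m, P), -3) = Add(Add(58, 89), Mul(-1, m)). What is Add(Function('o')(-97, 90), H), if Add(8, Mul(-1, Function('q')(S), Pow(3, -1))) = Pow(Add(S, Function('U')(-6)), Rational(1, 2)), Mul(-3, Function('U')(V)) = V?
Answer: Add(Rational(1938717148, 7800819), Mul(Rational(-3, 18707), Pow(141, Rational(1, 2)))) ≈ 248.53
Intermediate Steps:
Function('U')(V) = Mul(Rational(-1, 3), V)
Function('q')(S) = Add(24, Mul(-3, Pow(Add(2, S), Rational(1, 2)))) (Function('q')(S) = Add(24, Mul(-3, Pow(Add(S, Mul(Rational(-1, 3), -6)), Rational(1, 2)))) = Add(24, Mul(-3, Pow(Add(S, 2), Rational(1, 2)))) = Add(24, Mul(-3, Pow(Add(2, S), Rational(1, 2)))))
Function('o')(m, P) = Add(150, Mul(-1, m)) (Function('o')(m, P) = Add(3, Add(Add(58, 89), Mul(-1, m))) = Add(3, Add(147, Mul(-1, m))) = Add(150, Mul(-1, m)))
H = Add(Rational(11914855, 7800819), Mul(Rational(-3, 18707), Pow(141, Rational(1, 2)))) (H = Add(Mul(24819, Pow(16263, -1)), Mul(Add(24, Mul(-3, Pow(Add(2, 139), Rational(1, 2)))), Pow(18707, -1))) = Add(Mul(24819, Rational(1, 16263)), Mul(Add(24, Mul(-3, Pow(141, Rational(1, 2)))), Rational(1, 18707))) = Add(Rational(8273, 5421), Add(Rational(24, 18707), Mul(Rational(-3, 18707), Pow(141, Rational(1, 2))))) = Add(Rational(11914855, 7800819), Mul(Rational(-3, 18707), Pow(141, Rational(1, 2)))) ≈ 1.5255)
Add(Function('o')(-97, 90), H) = Add(Add(150, Mul(-1, -97)), Add(Rational(11914855, 7800819), Mul(Rational(-3, 18707), Pow(141, Rational(1, 2))))) = Add(Add(150, 97), Add(Rational(11914855, 7800819), Mul(Rational(-3, 18707), Pow(141, Rational(1, 2))))) = Add(247, Add(Rational(11914855, 7800819), Mul(Rational(-3, 18707), Pow(141, Rational(1, 2))))) = Add(Rational(1938717148, 7800819), Mul(Rational(-3, 18707), Pow(141, Rational(1, 2))))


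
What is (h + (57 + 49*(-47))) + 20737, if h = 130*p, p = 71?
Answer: 27721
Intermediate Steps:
h = 9230 (h = 130*71 = 9230)
(h + (57 + 49*(-47))) + 20737 = (9230 + (57 + 49*(-47))) + 20737 = (9230 + (57 - 2303)) + 20737 = (9230 - 2246) + 20737 = 6984 + 20737 = 27721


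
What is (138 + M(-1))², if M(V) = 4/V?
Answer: 17956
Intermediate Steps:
(138 + M(-1))² = (138 + 4/(-1))² = (138 + 4*(-1))² = (138 - 4)² = 134² = 17956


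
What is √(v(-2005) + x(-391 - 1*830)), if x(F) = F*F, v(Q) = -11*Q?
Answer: 8*√23639 ≈ 1230.0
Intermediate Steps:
x(F) = F²
√(v(-2005) + x(-391 - 1*830)) = √(-11*(-2005) + (-391 - 1*830)²) = √(22055 + (-391 - 830)²) = √(22055 + (-1221)²) = √(22055 + 1490841) = √1512896 = 8*√23639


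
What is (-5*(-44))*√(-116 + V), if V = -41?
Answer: 220*I*√157 ≈ 2756.6*I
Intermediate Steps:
(-5*(-44))*√(-116 + V) = (-5*(-44))*√(-116 - 41) = 220*√(-157) = 220*(I*√157) = 220*I*√157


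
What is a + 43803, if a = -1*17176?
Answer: 26627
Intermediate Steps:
a = -17176
a + 43803 = -17176 + 43803 = 26627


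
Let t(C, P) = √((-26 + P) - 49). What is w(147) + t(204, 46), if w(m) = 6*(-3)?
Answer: -18 + I*√29 ≈ -18.0 + 5.3852*I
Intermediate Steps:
w(m) = -18
t(C, P) = √(-75 + P)
w(147) + t(204, 46) = -18 + √(-75 + 46) = -18 + √(-29) = -18 + I*√29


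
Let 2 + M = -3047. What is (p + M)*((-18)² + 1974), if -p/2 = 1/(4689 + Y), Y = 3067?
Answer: -13585802427/1939 ≈ -7.0066e+6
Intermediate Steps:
M = -3049 (M = -2 - 3047 = -3049)
p = -1/3878 (p = -2/(4689 + 3067) = -2/7756 = -2*1/7756 = -1/3878 ≈ -0.00025787)
(p + M)*((-18)² + 1974) = (-1/3878 - 3049)*((-18)² + 1974) = -11824023*(324 + 1974)/3878 = -11824023/3878*2298 = -13585802427/1939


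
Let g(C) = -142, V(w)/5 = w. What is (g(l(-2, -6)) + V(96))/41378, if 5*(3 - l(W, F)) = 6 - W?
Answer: 169/20689 ≈ 0.0081686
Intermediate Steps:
l(W, F) = 9/5 + W/5 (l(W, F) = 3 - (6 - W)/5 = 3 + (-6/5 + W/5) = 9/5 + W/5)
V(w) = 5*w
(g(l(-2, -6)) + V(96))/41378 = (-142 + 5*96)/41378 = (-142 + 480)*(1/41378) = 338*(1/41378) = 169/20689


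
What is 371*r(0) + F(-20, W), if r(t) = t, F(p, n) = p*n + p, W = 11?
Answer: -240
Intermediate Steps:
F(p, n) = p + n*p (F(p, n) = n*p + p = p + n*p)
371*r(0) + F(-20, W) = 371*0 - 20*(1 + 11) = 0 - 20*12 = 0 - 240 = -240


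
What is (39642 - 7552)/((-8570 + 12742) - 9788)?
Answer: -16045/2808 ≈ -5.7140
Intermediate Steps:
(39642 - 7552)/((-8570 + 12742) - 9788) = 32090/(4172 - 9788) = 32090/(-5616) = 32090*(-1/5616) = -16045/2808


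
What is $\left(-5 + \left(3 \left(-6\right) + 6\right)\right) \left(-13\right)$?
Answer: $221$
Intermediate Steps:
$\left(-5 + \left(3 \left(-6\right) + 6\right)\right) \left(-13\right) = \left(-5 + \left(-18 + 6\right)\right) \left(-13\right) = \left(-5 - 12\right) \left(-13\right) = \left(-17\right) \left(-13\right) = 221$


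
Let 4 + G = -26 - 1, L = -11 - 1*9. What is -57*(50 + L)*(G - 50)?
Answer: 138510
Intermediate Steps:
L = -20 (L = -11 - 9 = -20)
G = -31 (G = -4 + (-26 - 1) = -4 - 27 = -31)
-57*(50 + L)*(G - 50) = -57*(50 - 20)*(-31 - 50) = -1710*(-81) = -57*(-2430) = 138510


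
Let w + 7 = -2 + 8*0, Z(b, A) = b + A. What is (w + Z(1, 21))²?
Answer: 169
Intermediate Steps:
Z(b, A) = A + b
w = -9 (w = -7 + (-2 + 8*0) = -7 + (-2 + 0) = -7 - 2 = -9)
(w + Z(1, 21))² = (-9 + (21 + 1))² = (-9 + 22)² = 13² = 169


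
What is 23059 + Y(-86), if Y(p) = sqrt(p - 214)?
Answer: 23059 + 10*I*sqrt(3) ≈ 23059.0 + 17.32*I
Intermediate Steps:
Y(p) = sqrt(-214 + p)
23059 + Y(-86) = 23059 + sqrt(-214 - 86) = 23059 + sqrt(-300) = 23059 + 10*I*sqrt(3)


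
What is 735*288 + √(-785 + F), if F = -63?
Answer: 211680 + 4*I*√53 ≈ 2.1168e+5 + 29.12*I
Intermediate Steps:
735*288 + √(-785 + F) = 735*288 + √(-785 - 63) = 211680 + √(-848) = 211680 + 4*I*√53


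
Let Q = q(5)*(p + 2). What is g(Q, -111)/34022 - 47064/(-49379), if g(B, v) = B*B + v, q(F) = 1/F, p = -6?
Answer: 39894048539/41999308450 ≈ 0.94987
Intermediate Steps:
q(F) = 1/F
Q = -⅘ (Q = (-6 + 2)/5 = (⅕)*(-4) = -⅘ ≈ -0.80000)
g(B, v) = v + B² (g(B, v) = B² + v = v + B²)
g(Q, -111)/34022 - 47064/(-49379) = (-111 + (-⅘)²)/34022 - 47064/(-49379) = (-111 + 16/25)*(1/34022) - 47064*(-1/49379) = -2759/25*1/34022 + 47064/49379 = -2759/850550 + 47064/49379 = 39894048539/41999308450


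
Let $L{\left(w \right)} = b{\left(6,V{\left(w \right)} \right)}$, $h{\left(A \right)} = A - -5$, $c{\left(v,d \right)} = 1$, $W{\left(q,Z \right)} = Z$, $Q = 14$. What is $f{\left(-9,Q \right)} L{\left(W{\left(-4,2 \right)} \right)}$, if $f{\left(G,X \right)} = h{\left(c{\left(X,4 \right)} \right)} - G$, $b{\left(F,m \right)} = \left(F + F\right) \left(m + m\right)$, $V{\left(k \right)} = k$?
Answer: $720$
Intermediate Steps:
$h{\left(A \right)} = 5 + A$ ($h{\left(A \right)} = A + 5 = 5 + A$)
$b{\left(F,m \right)} = 4 F m$ ($b{\left(F,m \right)} = 2 F 2 m = 4 F m$)
$L{\left(w \right)} = 24 w$ ($L{\left(w \right)} = 4 \cdot 6 w = 24 w$)
$f{\left(G,X \right)} = 6 - G$ ($f{\left(G,X \right)} = \left(5 + 1\right) - G = 6 - G$)
$f{\left(-9,Q \right)} L{\left(W{\left(-4,2 \right)} \right)} = \left(6 - -9\right) 24 \cdot 2 = \left(6 + 9\right) 48 = 15 \cdot 48 = 720$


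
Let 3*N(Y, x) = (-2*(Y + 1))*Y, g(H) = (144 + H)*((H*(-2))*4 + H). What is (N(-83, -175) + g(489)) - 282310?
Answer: -7360819/3 ≈ -2.4536e+6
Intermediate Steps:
g(H) = -7*H*(144 + H) (g(H) = (144 + H)*(-2*H*4 + H) = (144 + H)*(-8*H + H) = (144 + H)*(-7*H) = -7*H*(144 + H))
N(Y, x) = Y*(-2 - 2*Y)/3 (N(Y, x) = ((-2*(Y + 1))*Y)/3 = ((-2*(1 + Y))*Y)/3 = ((-2 - 2*Y)*Y)/3 = (Y*(-2 - 2*Y))/3 = Y*(-2 - 2*Y)/3)
(N(-83, -175) + g(489)) - 282310 = (-⅔*(-83)*(1 - 83) - 7*489*(144 + 489)) - 282310 = (-⅔*(-83)*(-82) - 7*489*633) - 282310 = (-13612/3 - 2166759) - 282310 = -6513889/3 - 282310 = -7360819/3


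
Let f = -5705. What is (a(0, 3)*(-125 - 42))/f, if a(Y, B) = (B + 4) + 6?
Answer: 2171/5705 ≈ 0.38054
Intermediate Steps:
a(Y, B) = 10 + B (a(Y, B) = (4 + B) + 6 = 10 + B)
(a(0, 3)*(-125 - 42))/f = ((10 + 3)*(-125 - 42))/(-5705) = (13*(-167))*(-1/5705) = -2171*(-1/5705) = 2171/5705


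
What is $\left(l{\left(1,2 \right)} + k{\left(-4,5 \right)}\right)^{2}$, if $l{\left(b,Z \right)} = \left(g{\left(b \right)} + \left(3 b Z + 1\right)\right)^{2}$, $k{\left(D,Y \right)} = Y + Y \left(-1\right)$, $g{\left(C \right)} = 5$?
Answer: $20736$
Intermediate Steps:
$k{\left(D,Y \right)} = 0$ ($k{\left(D,Y \right)} = Y - Y = 0$)
$l{\left(b,Z \right)} = \left(6 + 3 Z b\right)^{2}$ ($l{\left(b,Z \right)} = \left(5 + \left(3 b Z + 1\right)\right)^{2} = \left(5 + \left(3 Z b + 1\right)\right)^{2} = \left(5 + \left(1 + 3 Z b\right)\right)^{2} = \left(6 + 3 Z b\right)^{2}$)
$\left(l{\left(1,2 \right)} + k{\left(-4,5 \right)}\right)^{2} = \left(9 \left(2 + 2 \cdot 1\right)^{2} + 0\right)^{2} = \left(9 \left(2 + 2\right)^{2} + 0\right)^{2} = \left(9 \cdot 4^{2} + 0\right)^{2} = \left(9 \cdot 16 + 0\right)^{2} = \left(144 + 0\right)^{2} = 144^{2} = 20736$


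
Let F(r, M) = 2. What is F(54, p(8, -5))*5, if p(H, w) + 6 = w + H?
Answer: 10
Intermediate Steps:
p(H, w) = -6 + H + w (p(H, w) = -6 + (w + H) = -6 + (H + w) = -6 + H + w)
F(54, p(8, -5))*5 = 2*5 = 10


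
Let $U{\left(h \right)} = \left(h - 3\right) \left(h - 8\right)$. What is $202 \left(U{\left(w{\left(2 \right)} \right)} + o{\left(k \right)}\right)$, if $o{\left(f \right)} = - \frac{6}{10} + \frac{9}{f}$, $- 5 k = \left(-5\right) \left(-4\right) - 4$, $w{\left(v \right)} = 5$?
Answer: $- \frac{76053}{40} \approx -1901.3$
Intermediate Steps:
$k = - \frac{16}{5}$ ($k = - \frac{\left(-5\right) \left(-4\right) - 4}{5} = - \frac{20 - 4}{5} = \left(- \frac{1}{5}\right) 16 = - \frac{16}{5} \approx -3.2$)
$U{\left(h \right)} = \left(-8 + h\right) \left(-3 + h\right)$ ($U{\left(h \right)} = \left(-3 + h\right) \left(-8 + h\right) = \left(-8 + h\right) \left(-3 + h\right)$)
$o{\left(f \right)} = - \frac{3}{5} + \frac{9}{f}$ ($o{\left(f \right)} = \left(-6\right) \frac{1}{10} + \frac{9}{f} = - \frac{3}{5} + \frac{9}{f}$)
$202 \left(U{\left(w{\left(2 \right)} \right)} + o{\left(k \right)}\right) = 202 \left(\left(24 + 5^{2} - 55\right) + \left(- \frac{3}{5} + \frac{9}{- \frac{16}{5}}\right)\right) = 202 \left(\left(24 + 25 - 55\right) + \left(- \frac{3}{5} + 9 \left(- \frac{5}{16}\right)\right)\right) = 202 \left(-6 - \frac{273}{80}\right) = 202 \left(- \frac{753}{80}\right) = - \frac{76053}{40}$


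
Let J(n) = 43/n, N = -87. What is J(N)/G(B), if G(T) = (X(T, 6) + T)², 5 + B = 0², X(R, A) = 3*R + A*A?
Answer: -43/22272 ≈ -0.0019307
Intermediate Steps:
X(R, A) = A² + 3*R (X(R, A) = 3*R + A² = A² + 3*R)
B = -5 (B = -5 + 0² = -5 + 0 = -5)
G(T) = (36 + 4*T)² (G(T) = ((6² + 3*T) + T)² = ((36 + 3*T) + T)² = (36 + 4*T)²)
J(N)/G(B) = (43/(-87))/((16*(9 - 5)²)) = (43*(-1/87))/((16*4²)) = -43/(87*(16*16)) = -43/87/256 = -43/87*1/256 = -43/22272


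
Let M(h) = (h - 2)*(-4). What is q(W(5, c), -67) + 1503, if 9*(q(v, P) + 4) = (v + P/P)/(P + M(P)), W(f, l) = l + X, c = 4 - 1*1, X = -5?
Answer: 2819618/1881 ≈ 1499.0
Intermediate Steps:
M(h) = 8 - 4*h (M(h) = (-2 + h)*(-4) = 8 - 4*h)
c = 3 (c = 4 - 1 = 3)
W(f, l) = -5 + l (W(f, l) = l - 5 = -5 + l)
q(v, P) = -4 + (1 + v)/(9*(8 - 3*P)) (q(v, P) = -4 + ((v + P/P)/(P + (8 - 4*P)))/9 = -4 + ((v + 1)/(8 - 3*P))/9 = -4 + ((1 + v)/(8 - 3*P))/9 = -4 + (1 + v)/(9*(8 - 3*P)))
q(W(5, c), -67) + 1503 = (287 - (-5 + 3) - 108*(-67))/(9*(-8 + 3*(-67))) + 1503 = (287 - 1*(-2) + 7236)/(9*(-8 - 201)) + 1503 = (⅑)*(287 + 2 + 7236)/(-209) + 1503 = (⅑)*(-1/209)*7525 + 1503 = -7525/1881 + 1503 = 2819618/1881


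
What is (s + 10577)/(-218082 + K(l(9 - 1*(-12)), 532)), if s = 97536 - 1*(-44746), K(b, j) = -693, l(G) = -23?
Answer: -50953/72925 ≈ -0.69870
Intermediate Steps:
s = 142282 (s = 97536 + 44746 = 142282)
(s + 10577)/(-218082 + K(l(9 - 1*(-12)), 532)) = (142282 + 10577)/(-218082 - 693) = 152859/(-218775) = 152859*(-1/218775) = -50953/72925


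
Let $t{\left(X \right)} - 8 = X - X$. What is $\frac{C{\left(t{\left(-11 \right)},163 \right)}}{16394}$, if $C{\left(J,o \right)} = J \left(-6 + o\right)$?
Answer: $\frac{628}{8197} \approx 0.076613$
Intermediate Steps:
$t{\left(X \right)} = 8$ ($t{\left(X \right)} = 8 + \left(X - X\right) = 8 + 0 = 8$)
$\frac{C{\left(t{\left(-11 \right)},163 \right)}}{16394} = \frac{8 \left(-6 + 163\right)}{16394} = 8 \cdot 157 \cdot \frac{1}{16394} = 1256 \cdot \frac{1}{16394} = \frac{628}{8197}$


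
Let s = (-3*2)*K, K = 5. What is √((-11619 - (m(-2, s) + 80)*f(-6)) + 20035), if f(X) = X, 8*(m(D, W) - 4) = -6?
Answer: √35662/2 ≈ 94.422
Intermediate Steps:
s = -30 (s = -3*2*5 = -6*5 = -30)
m(D, W) = 13/4 (m(D, W) = 4 + (⅛)*(-6) = 4 - ¾ = 13/4)
√((-11619 - (m(-2, s) + 80)*f(-6)) + 20035) = √((-11619 - (13/4 + 80)*(-6)) + 20035) = √((-11619 - 333*(-6)/4) + 20035) = √((-11619 - 1*(-999/2)) + 20035) = √((-11619 + 999/2) + 20035) = √(-22239/2 + 20035) = √(17831/2) = √35662/2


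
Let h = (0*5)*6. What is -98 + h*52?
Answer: -98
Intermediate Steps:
h = 0 (h = 0*6 = 0)
-98 + h*52 = -98 + 0*52 = -98 + 0 = -98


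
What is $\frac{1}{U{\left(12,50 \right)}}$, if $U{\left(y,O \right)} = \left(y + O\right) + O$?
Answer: $\frac{1}{112} \approx 0.0089286$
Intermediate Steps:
$U{\left(y,O \right)} = y + 2 O$ ($U{\left(y,O \right)} = \left(O + y\right) + O = y + 2 O$)
$\frac{1}{U{\left(12,50 \right)}} = \frac{1}{12 + 2 \cdot 50} = \frac{1}{12 + 100} = \frac{1}{112}$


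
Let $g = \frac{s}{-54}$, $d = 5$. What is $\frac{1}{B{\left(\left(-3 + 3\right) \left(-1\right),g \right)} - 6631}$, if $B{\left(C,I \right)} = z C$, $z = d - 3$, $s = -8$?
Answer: $- \frac{1}{6631} \approx -0.00015081$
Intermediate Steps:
$z = 2$ ($z = 5 - 3 = 2$)
$g = \frac{4}{27}$ ($g = - \frac{8}{-54} = \left(-8\right) \left(- \frac{1}{54}\right) = \frac{4}{27} \approx 0.14815$)
$B{\left(C,I \right)} = 2 C$
$\frac{1}{B{\left(\left(-3 + 3\right) \left(-1\right),g \right)} - 6631} = \frac{1}{2 \left(-3 + 3\right) \left(-1\right) - 6631} = \frac{1}{2 \cdot 0 \left(-1\right) - 6631} = \frac{1}{2 \cdot 0 - 6631} = \frac{1}{0 - 6631} = \frac{1}{-6631} = - \frac{1}{6631}$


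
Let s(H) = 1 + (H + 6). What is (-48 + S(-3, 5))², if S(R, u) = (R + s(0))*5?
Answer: 784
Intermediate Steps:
s(H) = 7 + H (s(H) = 1 + (6 + H) = 7 + H)
S(R, u) = 35 + 5*R (S(R, u) = (R + (7 + 0))*5 = (R + 7)*5 = (7 + R)*5 = 35 + 5*R)
(-48 + S(-3, 5))² = (-48 + (35 + 5*(-3)))² = (-48 + (35 - 15))² = (-48 + 20)² = (-28)² = 784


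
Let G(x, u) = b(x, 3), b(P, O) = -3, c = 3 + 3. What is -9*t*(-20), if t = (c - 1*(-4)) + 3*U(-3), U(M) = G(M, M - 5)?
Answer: 180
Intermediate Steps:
c = 6
G(x, u) = -3
U(M) = -3
t = 1 (t = (6 - 1*(-4)) + 3*(-3) = (6 + 4) - 9 = 10 - 9 = 1)
-9*t*(-20) = -9*1*(-20) = -9*(-20) = 180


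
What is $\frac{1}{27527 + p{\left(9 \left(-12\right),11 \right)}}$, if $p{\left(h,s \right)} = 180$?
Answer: $\frac{1}{27707} \approx 3.6092 \cdot 10^{-5}$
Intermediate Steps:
$\frac{1}{27527 + p{\left(9 \left(-12\right),11 \right)}} = \frac{1}{27527 + 180} = \frac{1}{27707}$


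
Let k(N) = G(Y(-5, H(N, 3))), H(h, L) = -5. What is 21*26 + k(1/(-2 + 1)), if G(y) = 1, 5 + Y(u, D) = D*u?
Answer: 547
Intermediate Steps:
Y(u, D) = -5 + D*u
k(N) = 1
21*26 + k(1/(-2 + 1)) = 21*26 + 1 = 546 + 1 = 547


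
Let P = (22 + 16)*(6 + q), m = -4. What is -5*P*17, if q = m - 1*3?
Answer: 3230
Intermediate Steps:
q = -7 (q = -4 - 1*3 = -4 - 3 = -7)
P = -38 (P = (22 + 16)*(6 - 7) = 38*(-1) = -38)
-5*P*17 = -5*(-38)*17 = 190*17 = 3230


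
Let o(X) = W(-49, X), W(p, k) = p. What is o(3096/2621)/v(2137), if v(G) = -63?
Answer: 7/9 ≈ 0.77778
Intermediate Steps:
o(X) = -49
o(3096/2621)/v(2137) = -49/(-63) = -49*(-1/63) = 7/9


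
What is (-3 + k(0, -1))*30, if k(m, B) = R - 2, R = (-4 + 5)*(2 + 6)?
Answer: 90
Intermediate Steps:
R = 8 (R = 1*8 = 8)
k(m, B) = 6 (k(m, B) = 8 - 2 = 6)
(-3 + k(0, -1))*30 = (-3 + 6)*30 = 3*30 = 90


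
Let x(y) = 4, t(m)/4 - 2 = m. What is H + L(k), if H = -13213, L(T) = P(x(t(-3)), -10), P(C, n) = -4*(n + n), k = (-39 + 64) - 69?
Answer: -13133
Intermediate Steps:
t(m) = 8 + 4*m
k = -44 (k = 25 - 69 = -44)
P(C, n) = -8*n
L(T) = 80 (L(T) = -8*(-10) = 80)
H + L(k) = -13213 + 80 = -13133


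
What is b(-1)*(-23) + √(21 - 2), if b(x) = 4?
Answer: -92 + √19 ≈ -87.641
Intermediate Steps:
b(-1)*(-23) + √(21 - 2) = 4*(-23) + √(21 - 2) = -92 + √19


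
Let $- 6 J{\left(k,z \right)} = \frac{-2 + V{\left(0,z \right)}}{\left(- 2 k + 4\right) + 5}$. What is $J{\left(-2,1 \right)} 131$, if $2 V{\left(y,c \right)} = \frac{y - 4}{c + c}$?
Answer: $\frac{131}{26} \approx 5.0385$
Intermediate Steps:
$V{\left(y,c \right)} = \frac{-4 + y}{4 c}$ ($V{\left(y,c \right)} = \frac{\left(y - 4\right) \frac{1}{c + c}}{2} = \frac{\left(-4 + y\right) \frac{1}{2 c}}{2} = \frac{\frac{1}{2} \frac{1}{c} \left(-4 + y\right)}{2} = \frac{-4 + y}{4 c}$)
$J{\left(k,z \right)} = - \frac{-2 - \frac{1}{z}}{6 \left(9 - 2 k\right)}$ ($J{\left(k,z \right)} = - \frac{\left(-2 + \frac{-4 + 0}{4 z}\right) \frac{1}{\left(- 2 k + 4\right) + 5}}{6} = - \frac{\left(-2 + \frac{1}{4} \frac{1}{z} \left(-4\right)\right) \frac{1}{\left(4 - 2 k\right) + 5}}{6} = - \frac{\left(-2 - \frac{1}{z}\right) \frac{1}{9 - 2 k}}{6} = - \frac{\frac{1}{9 - 2 k} \left(-2 - \frac{1}{z}\right)}{6} = - \frac{-2 - \frac{1}{z}}{6 \left(9 - 2 k\right)}$)
$J{\left(-2,1 \right)} 131 = \frac{-1 - 2}{6 \cdot 1 \left(-9 + 2 \left(-2\right)\right)} 131 = \frac{1}{6} \cdot 1 \frac{1}{-9 - 4} \left(-1 - 2\right) 131 = \frac{1}{6} \cdot 1 \frac{1}{-13} \left(-3\right) 131 = \frac{1}{6} \cdot 1 \left(- \frac{1}{13}\right) \left(-3\right) 131 = \frac{1}{26} \cdot 131 = \frac{131}{26}$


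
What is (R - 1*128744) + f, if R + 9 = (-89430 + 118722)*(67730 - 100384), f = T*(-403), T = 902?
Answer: -956993227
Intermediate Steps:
f = -363506 (f = 902*(-403) = -363506)
R = -956500977 (R = -9 + (-89430 + 118722)*(67730 - 100384) = -9 + 29292*(-32654) = -9 - 956500968 = -956500977)
(R - 1*128744) + f = (-956500977 - 1*128744) - 363506 = (-956500977 - 128744) - 363506 = -956629721 - 363506 = -956993227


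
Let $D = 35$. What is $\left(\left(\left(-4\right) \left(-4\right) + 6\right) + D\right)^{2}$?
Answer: $3249$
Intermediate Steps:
$\left(\left(\left(-4\right) \left(-4\right) + 6\right) + D\right)^{2} = \left(\left(\left(-4\right) \left(-4\right) + 6\right) + 35\right)^{2} = \left(\left(16 + 6\right) + 35\right)^{2} = \left(22 + 35\right)^{2} = 57^{2} = 3249$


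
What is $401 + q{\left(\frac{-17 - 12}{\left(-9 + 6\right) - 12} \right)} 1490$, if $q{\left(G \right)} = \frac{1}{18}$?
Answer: $\frac{4354}{9} \approx 483.78$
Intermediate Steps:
$q{\left(G \right)} = \frac{1}{18}$
$401 + q{\left(\frac{-17 - 12}{\left(-9 + 6\right) - 12} \right)} 1490 = 401 + \frac{1}{18} \cdot 1490 = 401 + \frac{745}{9} = \frac{4354}{9}$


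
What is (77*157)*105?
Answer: 1269345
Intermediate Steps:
(77*157)*105 = 12089*105 = 1269345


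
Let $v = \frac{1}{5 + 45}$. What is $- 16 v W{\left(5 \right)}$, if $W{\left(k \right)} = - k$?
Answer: $\frac{8}{5} \approx 1.6$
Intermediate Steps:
$v = \frac{1}{50} \approx 0.02$
$- 16 v W{\left(5 \right)} = \left(-16\right) \frac{1}{50} \left(\left(-1\right) 5\right) = \left(- \frac{8}{25}\right) \left(-5\right) = \frac{8}{5}$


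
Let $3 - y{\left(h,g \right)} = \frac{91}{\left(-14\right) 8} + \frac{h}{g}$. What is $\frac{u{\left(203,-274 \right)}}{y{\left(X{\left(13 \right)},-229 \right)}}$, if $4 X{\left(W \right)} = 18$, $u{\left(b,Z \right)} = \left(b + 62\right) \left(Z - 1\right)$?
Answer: $- \frac{267014000}{14041} \approx -19017.0$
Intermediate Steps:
$u{\left(b,Z \right)} = \left(-1 + Z\right) \left(62 + b\right)$ ($u{\left(b,Z \right)} = \left(62 + b\right) \left(-1 + Z\right) = \left(-1 + Z\right) \left(62 + b\right)$)
$X{\left(W \right)} = \frac{9}{2}$ ($X{\left(W \right)} = \frac{1}{4} \cdot 18 = \frac{9}{2}$)
$y{\left(h,g \right)} = \frac{61}{16} - \frac{h}{g}$ ($y{\left(h,g \right)} = 3 - \left(\frac{91}{\left(-14\right) 8} + \frac{h}{g}\right) = 3 - \left(\frac{91}{-112} + \frac{h}{g}\right) = 3 - \left(91 \left(- \frac{1}{112}\right) + \frac{h}{g}\right) = 3 - \left(- \frac{13}{16} + \frac{h}{g}\right) = 3 + \left(\frac{13}{16} - \frac{h}{g}\right) = \frac{61}{16} - \frac{h}{g}$)
$\frac{u{\left(203,-274 \right)}}{y{\left(X{\left(13 \right)},-229 \right)}} = \frac{-62 - 203 + 62 \left(-274\right) - 55622}{\frac{61}{16} - \frac{9}{2 \left(-229\right)}} = \frac{-62 - 203 - 16988 - 55622}{\frac{61}{16} - \frac{9}{2} \left(- \frac{1}{229}\right)} = - \frac{72875}{\frac{61}{16} + \frac{9}{458}} = - \frac{72875}{\frac{14041}{3664}} = \left(-72875\right) \frac{3664}{14041} = - \frac{267014000}{14041}$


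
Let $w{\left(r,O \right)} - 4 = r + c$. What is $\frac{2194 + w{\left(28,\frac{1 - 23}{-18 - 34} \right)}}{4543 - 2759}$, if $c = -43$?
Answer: $\frac{2183}{1784} \approx 1.2237$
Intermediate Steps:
$w{\left(r,O \right)} = -39 + r$ ($w{\left(r,O \right)} = 4 + \left(r - 43\right) = 4 + \left(-43 + r\right) = -39 + r$)
$\frac{2194 + w{\left(28,\frac{1 - 23}{-18 - 34} \right)}}{4543 - 2759} = \frac{2194 + \left(-39 + 28\right)}{4543 - 2759} = \frac{2194 - 11}{1784} = 2183 \cdot \frac{1}{1784} = \frac{2183}{1784}$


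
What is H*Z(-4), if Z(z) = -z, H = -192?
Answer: -768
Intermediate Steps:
H*Z(-4) = -(-192)*(-4) = -192*4 = -768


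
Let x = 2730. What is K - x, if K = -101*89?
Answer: -11719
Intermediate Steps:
K = -8989
K - x = -8989 - 1*2730 = -8989 - 2730 = -11719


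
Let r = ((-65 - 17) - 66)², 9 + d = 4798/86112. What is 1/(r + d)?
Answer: 43056/942713519 ≈ 4.5672e-5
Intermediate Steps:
d = -385105/43056 (d = -9 + 4798/86112 = -9 + 4798*(1/86112) = -9 + 2399/43056 = -385105/43056 ≈ -8.9443)
r = 21904 (r = (-82 - 66)² = (-148)² = 21904)
1/(r + d) = 1/(21904 - 385105/43056) = 1/(942713519/43056) = 43056/942713519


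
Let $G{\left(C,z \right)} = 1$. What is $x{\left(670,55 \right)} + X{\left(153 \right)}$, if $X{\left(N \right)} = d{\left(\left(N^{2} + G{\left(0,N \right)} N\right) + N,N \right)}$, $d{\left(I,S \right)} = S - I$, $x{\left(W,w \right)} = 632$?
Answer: $-22930$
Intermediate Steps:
$X{\left(N \right)} = - N - N^{2}$ ($X{\left(N \right)} = N - \left(\left(N^{2} + 1 N\right) + N\right) = N - \left(\left(N^{2} + N\right) + N\right) = N - \left(\left(N + N^{2}\right) + N\right) = N - \left(N^{2} + 2 N\right) = - N - N^{2}$)
$x{\left(670,55 \right)} + X{\left(153 \right)} = 632 + 153 \left(-1 - 153\right) = 632 + 153 \left(-154\right) = 632 - 23562 = -22930$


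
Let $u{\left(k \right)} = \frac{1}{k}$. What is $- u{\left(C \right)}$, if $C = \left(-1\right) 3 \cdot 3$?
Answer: $\frac{1}{9} \approx 0.11111$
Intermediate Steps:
$C = -9$ ($C = \left(-3\right) 3 = -9$)
$- u{\left(C \right)} = - \frac{1}{-9} = \left(-1\right) \left(- \frac{1}{9}\right) = \frac{1}{9}$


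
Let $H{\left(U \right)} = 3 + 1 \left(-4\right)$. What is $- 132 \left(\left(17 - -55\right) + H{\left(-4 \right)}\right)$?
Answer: $-9372$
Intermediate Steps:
$H{\left(U \right)} = -1$ ($H{\left(U \right)} = 3 - 4 = -1$)
$- 132 \left(\left(17 - -55\right) + H{\left(-4 \right)}\right) = - 132 \left(\left(17 - -55\right) - 1\right) = - 132 \left(\left(17 + 55\right) - 1\right) = - 132 \left(72 - 1\right) = \left(-132\right) 71 = -9372$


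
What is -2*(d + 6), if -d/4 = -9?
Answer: -84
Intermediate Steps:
d = 36 (d = -4*(-9) = 36)
-2*(d + 6) = -2*(36 + 6) = -2*42 = -84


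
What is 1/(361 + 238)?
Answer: 1/599 ≈ 0.0016694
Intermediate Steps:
1/(361 + 238) = 1/599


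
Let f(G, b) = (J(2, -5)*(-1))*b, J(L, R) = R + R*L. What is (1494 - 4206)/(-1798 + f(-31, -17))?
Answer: 2712/2053 ≈ 1.3210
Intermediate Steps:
J(L, R) = R + L*R
f(G, b) = 15*b (f(G, b) = (-5*(1 + 2)*(-1))*b = (-5*3*(-1))*b = (-15*(-1))*b = 15*b)
(1494 - 4206)/(-1798 + f(-31, -17)) = (1494 - 4206)/(-1798 + 15*(-17)) = -2712/(-1798 - 255) = -2712/(-2053) = -2712*(-1/2053) = 2712/2053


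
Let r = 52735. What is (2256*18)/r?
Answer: 40608/52735 ≈ 0.77004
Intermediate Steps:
(2256*18)/r = (2256*18)/52735 = 40608*(1/52735) = 40608/52735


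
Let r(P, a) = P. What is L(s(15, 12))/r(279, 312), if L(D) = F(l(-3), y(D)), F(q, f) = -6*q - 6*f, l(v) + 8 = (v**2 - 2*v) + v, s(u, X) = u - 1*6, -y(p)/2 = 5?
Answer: 4/31 ≈ 0.12903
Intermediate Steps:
y(p) = -10 (y(p) = -2*5 = -10)
s(u, X) = -6 + u (s(u, X) = u - 6 = -6 + u)
l(v) = -8 + v**2 - v (l(v) = -8 + ((v**2 - 2*v) + v) = -8 + (v**2 - v) = -8 + v**2 - v)
F(q, f) = -6*f - 6*q
L(D) = 36 (L(D) = -6*(-10) - 6*(-8 + (-3)**2 - 1*(-3)) = 60 - 6*(-8 + 9 + 3) = 60 - 6*4 = 60 - 24 = 36)
L(s(15, 12))/r(279, 312) = 36/279 = 36*(1/279) = 4/31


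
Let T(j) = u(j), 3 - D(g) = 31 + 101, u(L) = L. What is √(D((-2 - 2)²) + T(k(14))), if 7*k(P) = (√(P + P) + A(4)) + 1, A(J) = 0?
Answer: √(-6314 + 14*√7)/7 ≈ 11.318*I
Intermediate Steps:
k(P) = ⅐ + √2*√P/7 (k(P) = ((√(P + P) + 0) + 1)/7 = ((√(2*P) + 0) + 1)/7 = ((√2*√P + 0) + 1)/7 = (√2*√P + 1)/7 = (1 + √2*√P)/7 = ⅐ + √2*√P/7)
D(g) = -129 (D(g) = 3 - (31 + 101) = 3 - 1*132 = 3 - 132 = -129)
T(j) = j
√(D((-2 - 2)²) + T(k(14))) = √(-129 + (⅐ + √2*√14/7)) = √(-129 + (⅐ + 2*√7/7)) = √(-902/7 + 2*√7/7)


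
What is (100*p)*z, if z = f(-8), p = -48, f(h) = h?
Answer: 38400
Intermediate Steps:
z = -8
(100*p)*z = (100*(-48))*(-8) = -4800*(-8) = 38400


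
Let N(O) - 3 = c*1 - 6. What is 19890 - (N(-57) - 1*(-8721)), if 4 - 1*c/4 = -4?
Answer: 11140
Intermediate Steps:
c = 32 (c = 16 - 4*(-4) = 16 + 16 = 32)
N(O) = 29 (N(O) = 3 + (32*1 - 6) = 3 + (32 - 6) = 3 + 26 = 29)
19890 - (N(-57) - 1*(-8721)) = 19890 - (29 - 1*(-8721)) = 19890 - (29 + 8721) = 19890 - 1*8750 = 19890 - 8750 = 11140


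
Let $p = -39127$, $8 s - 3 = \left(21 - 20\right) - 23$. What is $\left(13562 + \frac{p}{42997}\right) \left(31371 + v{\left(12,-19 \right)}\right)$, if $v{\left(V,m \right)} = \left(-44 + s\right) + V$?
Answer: $\frac{146175625477591}{343976} \approx 4.2496 \cdot 10^{8}$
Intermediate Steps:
$s = - \frac{19}{8}$ ($s = \frac{3}{8} + \frac{\left(21 - 20\right) - 23}{8} = \frac{3}{8} + \frac{1 - 23}{8} = \frac{3}{8} + \frac{1}{8} \left(-22\right) = \frac{3}{8} - \frac{11}{4} = - \frac{19}{8} \approx -2.375$)
$v{\left(V,m \right)} = - \frac{371}{8} + V$ ($v{\left(V,m \right)} = \left(-44 - \frac{19}{8}\right) + V = - \frac{371}{8} + V$)
$\left(13562 + \frac{p}{42997}\right) \left(31371 + v{\left(12,-19 \right)}\right) = \left(13562 - \frac{39127}{42997}\right) \left(31371 + \left(- \frac{371}{8} + 12\right)\right) = \left(13562 - \frac{39127}{42997}\right) \left(31371 - \frac{275}{8}\right) = \left(13562 - \frac{39127}{42997}\right) \frac{250693}{8} = \frac{583086187}{42997} \cdot \frac{250693}{8} = \frac{146175625477591}{343976}$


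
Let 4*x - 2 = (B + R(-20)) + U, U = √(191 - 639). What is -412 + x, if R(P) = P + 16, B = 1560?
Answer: -45/2 + 2*I*√7 ≈ -22.5 + 5.2915*I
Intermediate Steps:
R(P) = 16 + P
U = 8*I*√7 (U = √(-448) = 8*I*√7 ≈ 21.166*I)
x = 779/2 + 2*I*√7 (x = ½ + ((1560 + (16 - 20)) + 8*I*√7)/4 = ½ + ((1560 - 4) + 8*I*√7)/4 = ½ + (1556 + 8*I*√7)/4 = ½ + (389 + 2*I*√7) = 779/2 + 2*I*√7 ≈ 389.5 + 5.2915*I)
-412 + x = -412 + (779/2 + 2*I*√7) = -45/2 + 2*I*√7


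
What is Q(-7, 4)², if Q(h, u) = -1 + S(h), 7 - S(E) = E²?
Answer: 1849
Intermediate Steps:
S(E) = 7 - E²
Q(h, u) = 6 - h² (Q(h, u) = -1 + (7 - h²) = 6 - h²)
Q(-7, 4)² = (6 - 1*(-7)²)² = (6 - 1*49)² = (6 - 49)² = (-43)² = 1849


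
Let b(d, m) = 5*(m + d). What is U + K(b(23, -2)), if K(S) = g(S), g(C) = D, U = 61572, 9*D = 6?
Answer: 184718/3 ≈ 61573.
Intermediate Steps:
D = 2/3 (D = (1/9)*6 = 2/3 ≈ 0.66667)
b(d, m) = 5*d + 5*m (b(d, m) = 5*(d + m) = 5*d + 5*m)
g(C) = 2/3
K(S) = 2/3
U + K(b(23, -2)) = 61572 + 2/3 = 184718/3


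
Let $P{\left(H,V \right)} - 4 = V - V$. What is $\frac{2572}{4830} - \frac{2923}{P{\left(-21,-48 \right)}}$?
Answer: $- \frac{7053901}{9660} \approx -730.22$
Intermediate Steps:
$P{\left(H,V \right)} = 4$ ($P{\left(H,V \right)} = 4 + \left(V - V\right) = 4 + 0 = 4$)
$\frac{2572}{4830} - \frac{2923}{P{\left(-21,-48 \right)}} = \frac{2572}{4830} - \frac{2923}{4} = 2572 \cdot \frac{1}{4830} - \frac{2923}{4} = \frac{1286}{2415} - \frac{2923}{4} = - \frac{7053901}{9660}$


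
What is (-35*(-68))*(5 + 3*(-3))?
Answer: -9520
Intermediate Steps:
(-35*(-68))*(5 + 3*(-3)) = 2380*(5 - 9) = 2380*(-4) = -9520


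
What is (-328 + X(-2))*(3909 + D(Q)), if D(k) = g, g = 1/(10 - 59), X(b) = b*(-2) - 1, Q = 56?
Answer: -62250500/49 ≈ -1.2704e+6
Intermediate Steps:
X(b) = -1 - 2*b (X(b) = -2*b - 1 = -1 - 2*b)
g = -1/49 (g = 1/(-49) = -1/49 ≈ -0.020408)
D(k) = -1/49
(-328 + X(-2))*(3909 + D(Q)) = (-328 + (-1 - 2*(-2)))*(3909 - 1/49) = (-328 + (-1 + 4))*(191540/49) = (-328 + 3)*(191540/49) = -325*191540/49 = -62250500/49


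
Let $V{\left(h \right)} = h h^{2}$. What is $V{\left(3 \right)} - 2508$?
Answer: $-2481$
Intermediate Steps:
$V{\left(h \right)} = h^{3}$
$V{\left(3 \right)} - 2508 = 3^{3} - 2508 = 27 - 2508 = -2481$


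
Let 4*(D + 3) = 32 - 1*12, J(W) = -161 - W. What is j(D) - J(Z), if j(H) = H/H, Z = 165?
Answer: 327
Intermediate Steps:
D = 2 (D = -3 + (32 - 1*12)/4 = -3 + (32 - 12)/4 = -3 + (¼)*20 = -3 + 5 = 2)
j(H) = 1
j(D) - J(Z) = 1 - (-161 - 1*165) = 1 - (-161 - 165) = 1 - 1*(-326) = 1 + 326 = 327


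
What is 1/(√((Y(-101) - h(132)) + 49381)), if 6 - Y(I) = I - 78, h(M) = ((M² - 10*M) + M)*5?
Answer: -I*√31614/31614 ≈ -0.0056242*I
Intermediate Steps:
h(M) = -45*M + 5*M² (h(M) = (M² - 9*M)*5 = -45*M + 5*M²)
Y(I) = 84 - I (Y(I) = 6 - (I - 78) = 6 - (-78 + I) = 6 + (78 - I) = 84 - I)
1/(√((Y(-101) - h(132)) + 49381)) = 1/(√(((84 - 1*(-101)) - 5*132*(-9 + 132)) + 49381)) = 1/(√(((84 + 101) - 5*132*123) + 49381)) = 1/(√((185 - 1*81180) + 49381)) = 1/(√((185 - 81180) + 49381)) = 1/(√(-80995 + 49381)) = 1/(√(-31614)) = 1/(I*√31614) = -I*√31614/31614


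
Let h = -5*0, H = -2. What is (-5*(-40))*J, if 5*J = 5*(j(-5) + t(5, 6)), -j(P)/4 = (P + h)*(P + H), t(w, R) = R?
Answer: -26800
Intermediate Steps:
h = 0
j(P) = -4*P*(-2 + P) (j(P) = -4*(P + 0)*(P - 2) = -4*P*(-2 + P))
J = -134 (J = (5*(4*(-5)*(2 - 1*(-5)) + 6))/5 = (5*(4*(-5)*(2 + 5) + 6))/5 = (5*(4*(-5)*7 + 6))/5 = (5*(-140 + 6))/5 = (5*(-134))/5 = (1/5)*(-670) = -134)
(-5*(-40))*J = -5*(-40)*(-134) = 200*(-134) = -26800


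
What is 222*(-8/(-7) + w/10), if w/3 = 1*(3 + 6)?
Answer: 29859/35 ≈ 853.11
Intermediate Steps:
w = 27 (w = 3*(1*(3 + 6)) = 3*(1*9) = 3*9 = 27)
222*(-8/(-7) + w/10) = 222*(-8/(-7) + 27/10) = 222*(-8*(-1/7) + 27*(1/10)) = 222*(8/7 + 27/10) = 222*(269/70) = 29859/35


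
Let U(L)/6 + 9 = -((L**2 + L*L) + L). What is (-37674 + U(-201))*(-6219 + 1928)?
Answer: 2237044194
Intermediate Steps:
U(L) = -54 - 12*L**2 - 6*L (U(L) = -54 + 6*(-((L**2 + L*L) + L)) = -54 + 6*(-((L**2 + L**2) + L)) = -54 + 6*(-(2*L**2 + L)) = -54 + 6*(-(L + 2*L**2)) = -54 + 6*(-L - 2*L**2) = -54 + (-12*L**2 - 6*L) = -54 - 12*L**2 - 6*L)
(-37674 + U(-201))*(-6219 + 1928) = (-37674 + (-54 - 12*(-201)**2 - 6*(-201)))*(-6219 + 1928) = (-37674 + (-54 - 12*40401 + 1206))*(-4291) = (-37674 + (-54 - 484812 + 1206))*(-4291) = (-37674 - 483660)*(-4291) = -521334*(-4291) = 2237044194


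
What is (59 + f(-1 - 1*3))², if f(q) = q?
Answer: 3025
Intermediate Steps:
(59 + f(-1 - 1*3))² = (59 + (-1 - 1*3))² = (59 + (-1 - 3))² = (59 - 4)² = 55² = 3025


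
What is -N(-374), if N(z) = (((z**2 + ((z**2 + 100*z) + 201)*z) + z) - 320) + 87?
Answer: 38261929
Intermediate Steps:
N(z) = -233 + z + z**2 + z*(201 + z**2 + 100*z) (N(z) = (((z**2 + (201 + z**2 + 100*z)*z) + z) - 320) + 87 = (((z**2 + z*(201 + z**2 + 100*z)) + z) - 320) + 87 = ((z + z**2 + z*(201 + z**2 + 100*z)) - 320) + 87 = (-320 + z + z**2 + z*(201 + z**2 + 100*z)) + 87 = -233 + z + z**2 + z*(201 + z**2 + 100*z))
-N(-374) = -(-233 + (-374)**3 + 101*(-374)**2 + 202*(-374)) = -(-233 - 52313624 + 101*139876 - 75548) = -(-233 - 52313624 + 14127476 - 75548) = -1*(-38261929) = 38261929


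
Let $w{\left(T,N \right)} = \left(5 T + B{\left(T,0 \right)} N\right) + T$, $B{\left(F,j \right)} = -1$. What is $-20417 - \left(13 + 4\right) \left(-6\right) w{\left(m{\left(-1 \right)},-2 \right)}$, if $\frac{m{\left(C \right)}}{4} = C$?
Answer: $-22661$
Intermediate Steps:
$m{\left(C \right)} = 4 C$
$w{\left(T,N \right)} = - N + 6 T$ ($w{\left(T,N \right)} = \left(5 T - N\right) + T = \left(- N + 5 T\right) + T = - N + 6 T$)
$-20417 - \left(13 + 4\right) \left(-6\right) w{\left(m{\left(-1 \right)},-2 \right)} = -20417 - \left(13 + 4\right) \left(-6\right) \left(\left(-1\right) \left(-2\right) + 6 \cdot 4 \left(-1\right)\right) = -20417 - 17 \left(-6\right) \left(2 + 6 \left(-4\right)\right) = -20417 - - 102 \left(2 - 24\right) = -20417 - \left(-102\right) \left(-22\right) = -20417 - 2244 = -22661$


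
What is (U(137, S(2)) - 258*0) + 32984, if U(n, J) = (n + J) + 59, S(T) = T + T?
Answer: 33184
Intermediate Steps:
S(T) = 2*T
U(n, J) = 59 + J + n (U(n, J) = (J + n) + 59 = 59 + J + n)
(U(137, S(2)) - 258*0) + 32984 = ((59 + 2*2 + 137) - 258*0) + 32984 = ((59 + 4 + 137) + 0) + 32984 = (200 + 0) + 32984 = 200 + 32984 = 33184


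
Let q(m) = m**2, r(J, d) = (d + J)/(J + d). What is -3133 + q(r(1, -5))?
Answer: -3132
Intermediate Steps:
r(J, d) = 1 (r(J, d) = (J + d)/(J + d) = 1)
-3133 + q(r(1, -5)) = -3133 + 1**2 = -3133 + 1 = -3132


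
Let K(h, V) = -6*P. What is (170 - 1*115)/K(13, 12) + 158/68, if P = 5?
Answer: 25/51 ≈ 0.49020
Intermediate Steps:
K(h, V) = -30 (K(h, V) = -6*5 = -30)
(170 - 1*115)/K(13, 12) + 158/68 = (170 - 1*115)/(-30) + 158/68 = (170 - 115)*(-1/30) + 158*(1/68) = 55*(-1/30) + 79/34 = -11/6 + 79/34 = 25/51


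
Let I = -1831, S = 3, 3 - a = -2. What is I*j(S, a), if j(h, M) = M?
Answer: -9155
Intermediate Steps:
a = 5 (a = 3 - 1*(-2) = 3 + 2 = 5)
I*j(S, a) = -1831*5 = -9155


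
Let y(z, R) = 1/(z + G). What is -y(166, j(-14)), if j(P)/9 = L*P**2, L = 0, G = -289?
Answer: 1/123 ≈ 0.0081301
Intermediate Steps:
j(P) = 0 (j(P) = 9*(0*P**2) = 9*0 = 0)
y(z, R) = 1/(-289 + z) (y(z, R) = 1/(z - 289) = 1/(-289 + z))
-y(166, j(-14)) = -1/(-289 + 166) = -1/(-123) = -1*(-1/123) = 1/123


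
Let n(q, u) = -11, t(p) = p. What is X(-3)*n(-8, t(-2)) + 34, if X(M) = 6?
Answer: -32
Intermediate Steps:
X(-3)*n(-8, t(-2)) + 34 = 6*(-11) + 34 = -66 + 34 = -32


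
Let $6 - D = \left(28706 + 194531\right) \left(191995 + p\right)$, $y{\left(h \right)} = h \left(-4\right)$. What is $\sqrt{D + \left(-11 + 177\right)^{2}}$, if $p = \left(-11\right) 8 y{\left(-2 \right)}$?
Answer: $i \sqrt{42703201405} \approx 2.0665 \cdot 10^{5} i$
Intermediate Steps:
$y{\left(h \right)} = - 4 h$
$p = -704$ ($p = \left(-11\right) 8 \left(\left(-4\right) \left(-2\right)\right) = \left(-88\right) 8 = -704$)
$D = -42703228961$ ($D = 6 - \left(28706 + 194531\right) \left(191995 - 704\right) = 6 - 223237 \cdot 191291 = 6 - 42703228967 = -42703228961$)
$\sqrt{D + \left(-11 + 177\right)^{2}} = \sqrt{-42703228961 + \left(-11 + 177\right)^{2}} = \sqrt{-42703228961 + 166^{2}} = \sqrt{-42703228961 + 27556} = \sqrt{-42703201405} = i \sqrt{42703201405}$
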